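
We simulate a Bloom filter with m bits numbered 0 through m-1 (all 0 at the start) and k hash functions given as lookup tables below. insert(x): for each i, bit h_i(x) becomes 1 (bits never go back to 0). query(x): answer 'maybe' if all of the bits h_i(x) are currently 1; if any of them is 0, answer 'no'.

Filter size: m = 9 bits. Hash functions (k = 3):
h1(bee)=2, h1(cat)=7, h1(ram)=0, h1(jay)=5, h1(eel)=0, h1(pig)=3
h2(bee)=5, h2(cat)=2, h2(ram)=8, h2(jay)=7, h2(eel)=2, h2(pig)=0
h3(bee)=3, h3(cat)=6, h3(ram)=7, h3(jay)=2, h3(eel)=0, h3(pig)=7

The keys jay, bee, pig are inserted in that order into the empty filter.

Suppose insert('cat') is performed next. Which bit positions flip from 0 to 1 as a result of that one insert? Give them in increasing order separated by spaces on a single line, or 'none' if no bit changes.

Start: bits=000000000
After insert 'jay': sets bits 2 5 7 -> bits=001001010
After insert 'bee': sets bits 2 3 5 -> bits=001101010
After insert 'pig': sets bits 0 3 7 -> bits=101101010
insert 'cat' would touch bits 2 6 7; currently bit2=1, bit6=0, bit7=1
Bits that are 0 among those (would change 0->1): 6

Answer: 6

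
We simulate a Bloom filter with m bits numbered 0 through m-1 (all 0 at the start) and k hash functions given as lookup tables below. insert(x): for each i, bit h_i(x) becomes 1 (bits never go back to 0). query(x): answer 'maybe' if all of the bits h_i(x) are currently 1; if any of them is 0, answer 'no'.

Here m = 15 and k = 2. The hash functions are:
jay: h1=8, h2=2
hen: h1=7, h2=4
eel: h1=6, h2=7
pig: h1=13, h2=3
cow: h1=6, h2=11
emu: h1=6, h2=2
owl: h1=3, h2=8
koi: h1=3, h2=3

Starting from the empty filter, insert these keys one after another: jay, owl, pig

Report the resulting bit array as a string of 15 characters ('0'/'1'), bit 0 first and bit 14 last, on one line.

Answer: 001100001000010

Derivation:
Start: bits=000000000000000
After insert 'jay': sets bits 2 8 -> bits=001000001000000
After insert 'owl': sets bits 3 8 -> bits=001100001000000
After insert 'pig': sets bits 3 13 -> bits=001100001000010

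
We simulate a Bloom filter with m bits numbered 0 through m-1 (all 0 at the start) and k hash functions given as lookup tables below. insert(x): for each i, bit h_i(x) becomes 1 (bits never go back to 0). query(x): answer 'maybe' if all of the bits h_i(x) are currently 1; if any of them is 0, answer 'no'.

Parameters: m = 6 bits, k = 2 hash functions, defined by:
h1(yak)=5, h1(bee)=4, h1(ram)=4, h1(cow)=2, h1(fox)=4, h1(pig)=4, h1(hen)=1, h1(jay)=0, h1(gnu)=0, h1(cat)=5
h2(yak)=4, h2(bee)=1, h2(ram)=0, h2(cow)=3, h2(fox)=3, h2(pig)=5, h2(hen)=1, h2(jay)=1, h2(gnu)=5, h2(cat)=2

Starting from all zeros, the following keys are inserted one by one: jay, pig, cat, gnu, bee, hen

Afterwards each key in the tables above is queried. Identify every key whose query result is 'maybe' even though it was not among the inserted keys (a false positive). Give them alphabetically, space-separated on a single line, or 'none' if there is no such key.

Answer: ram yak

Derivation:
Start: bits=000000
After insert 'jay': sets bits 0 1 -> bits=110000
After insert 'pig': sets bits 4 5 -> bits=110011
After insert 'cat': sets bits 2 5 -> bits=111011
After insert 'gnu': sets bits 0 5 -> bits=111011
After insert 'bee': sets bits 1 4 -> bits=111011
After insert 'hen': sets bits 1 -> bits=111011
Not inserted: cow fox ram yak — query each against bits=111011:
query cow: checks bit2=1, bit3=0 (has a 0) -> no => not a false positive
query fox: checks bit3=0, bit4=1 (has a 0) -> no => not a false positive
query ram: checks bit0=1, bit4=1 (all 1) -> maybe => FALSE POSITIVE
query yak: checks bit4=1, bit5=1 (all 1) -> maybe => FALSE POSITIVE
False positives (alphabetical): ram yak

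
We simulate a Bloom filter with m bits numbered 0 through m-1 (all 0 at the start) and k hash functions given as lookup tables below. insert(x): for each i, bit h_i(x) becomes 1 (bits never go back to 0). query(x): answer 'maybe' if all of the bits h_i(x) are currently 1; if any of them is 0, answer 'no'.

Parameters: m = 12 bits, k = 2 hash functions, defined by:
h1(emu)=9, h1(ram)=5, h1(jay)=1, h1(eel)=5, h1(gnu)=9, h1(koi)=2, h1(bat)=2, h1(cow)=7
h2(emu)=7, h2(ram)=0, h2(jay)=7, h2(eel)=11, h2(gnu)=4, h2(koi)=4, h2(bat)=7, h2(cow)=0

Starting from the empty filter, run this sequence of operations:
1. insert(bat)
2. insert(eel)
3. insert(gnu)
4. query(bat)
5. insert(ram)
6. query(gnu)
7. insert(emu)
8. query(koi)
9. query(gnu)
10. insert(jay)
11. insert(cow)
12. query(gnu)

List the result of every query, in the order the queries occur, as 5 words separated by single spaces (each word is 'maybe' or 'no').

Start: bits=000000000000
Op 1: insert bat -> sets bits 2 7 -> bits=001000010000
Op 2: insert eel -> sets bits 5 11 -> bits=001001010001
Op 3: insert gnu -> sets bits 4 9 -> bits=001011010101
Op 4: query bat -> checks bit2=1, bit7=1 (all 1) -> maybe
Op 5: insert ram -> sets bits 0 5 -> bits=101011010101
Op 6: query gnu -> checks bit4=1, bit9=1 (all 1) -> maybe
Op 7: insert emu -> sets bits 7 9 -> bits=101011010101
Op 8: query koi -> checks bit2=1, bit4=1 (all 1) -> maybe
Op 9: query gnu -> checks bit4=1, bit9=1 (all 1) -> maybe
Op 10: insert jay -> sets bits 1 7 -> bits=111011010101
Op 11: insert cow -> sets bits 0 7 -> bits=111011010101
Op 12: query gnu -> checks bit4=1, bit9=1 (all 1) -> maybe
Query results in order: maybe maybe maybe maybe maybe

Answer: maybe maybe maybe maybe maybe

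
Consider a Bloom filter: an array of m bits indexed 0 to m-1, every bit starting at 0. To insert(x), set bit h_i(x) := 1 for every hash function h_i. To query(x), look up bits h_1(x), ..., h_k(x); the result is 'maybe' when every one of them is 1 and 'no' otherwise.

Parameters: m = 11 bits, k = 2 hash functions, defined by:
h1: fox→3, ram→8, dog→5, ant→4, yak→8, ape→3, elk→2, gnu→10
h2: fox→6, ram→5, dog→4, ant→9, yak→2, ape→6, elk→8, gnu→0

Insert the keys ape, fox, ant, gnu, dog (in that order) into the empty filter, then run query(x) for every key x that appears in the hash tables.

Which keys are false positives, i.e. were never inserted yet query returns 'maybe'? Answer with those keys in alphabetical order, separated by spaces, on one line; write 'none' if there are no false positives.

Start: bits=00000000000
After insert 'ape': sets bits 3 6 -> bits=00010010000
After insert 'fox': sets bits 3 6 -> bits=00010010000
After insert 'ant': sets bits 4 9 -> bits=00011010010
After insert 'gnu': sets bits 0 10 -> bits=10011010011
After insert 'dog': sets bits 4 5 -> bits=10011110011
Not inserted: elk ram yak — query each against bits=10011110011:
query elk: checks bit2=0, bit8=0 (has a 0) -> no => not a false positive
query ram: checks bit5=1, bit8=0 (has a 0) -> no => not a false positive
query yak: checks bit2=0, bit8=0 (has a 0) -> no => not a false positive
False positives (alphabetical): none

Answer: none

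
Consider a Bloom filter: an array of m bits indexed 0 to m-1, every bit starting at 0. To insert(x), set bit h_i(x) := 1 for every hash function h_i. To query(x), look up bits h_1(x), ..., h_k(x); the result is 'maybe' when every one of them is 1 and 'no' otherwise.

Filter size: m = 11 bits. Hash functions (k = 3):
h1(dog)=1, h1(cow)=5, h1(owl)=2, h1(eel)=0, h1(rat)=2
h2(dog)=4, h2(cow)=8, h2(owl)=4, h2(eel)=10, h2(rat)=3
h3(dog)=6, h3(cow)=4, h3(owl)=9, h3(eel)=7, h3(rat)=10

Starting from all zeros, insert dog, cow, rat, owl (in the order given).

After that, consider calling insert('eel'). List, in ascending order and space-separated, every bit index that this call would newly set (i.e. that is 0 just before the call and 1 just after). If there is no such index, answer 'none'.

Start: bits=00000000000
After insert 'dog': sets bits 1 4 6 -> bits=01001010000
After insert 'cow': sets bits 4 5 8 -> bits=01001110100
After insert 'rat': sets bits 2 3 10 -> bits=01111110101
After insert 'owl': sets bits 2 4 9 -> bits=01111110111
insert 'eel' would touch bits 0 7 10; currently bit0=0, bit7=0, bit10=1
Bits that are 0 among those (would change 0->1): 0 7

Answer: 0 7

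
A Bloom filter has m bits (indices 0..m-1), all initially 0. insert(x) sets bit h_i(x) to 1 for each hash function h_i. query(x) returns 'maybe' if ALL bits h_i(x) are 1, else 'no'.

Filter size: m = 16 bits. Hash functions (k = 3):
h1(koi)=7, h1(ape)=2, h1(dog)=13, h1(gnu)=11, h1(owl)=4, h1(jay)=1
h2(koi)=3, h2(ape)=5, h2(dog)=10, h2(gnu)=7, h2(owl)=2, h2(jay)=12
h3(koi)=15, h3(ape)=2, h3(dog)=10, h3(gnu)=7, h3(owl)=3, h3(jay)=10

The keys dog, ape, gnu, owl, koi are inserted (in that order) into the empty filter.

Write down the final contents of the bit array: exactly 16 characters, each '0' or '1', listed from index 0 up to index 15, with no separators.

Answer: 0011110100110101

Derivation:
Start: bits=0000000000000000
After insert 'dog': sets bits 10 13 -> bits=0000000000100100
After insert 'ape': sets bits 2 5 -> bits=0010010000100100
After insert 'gnu': sets bits 7 11 -> bits=0010010100110100
After insert 'owl': sets bits 2 3 4 -> bits=0011110100110100
After insert 'koi': sets bits 3 7 15 -> bits=0011110100110101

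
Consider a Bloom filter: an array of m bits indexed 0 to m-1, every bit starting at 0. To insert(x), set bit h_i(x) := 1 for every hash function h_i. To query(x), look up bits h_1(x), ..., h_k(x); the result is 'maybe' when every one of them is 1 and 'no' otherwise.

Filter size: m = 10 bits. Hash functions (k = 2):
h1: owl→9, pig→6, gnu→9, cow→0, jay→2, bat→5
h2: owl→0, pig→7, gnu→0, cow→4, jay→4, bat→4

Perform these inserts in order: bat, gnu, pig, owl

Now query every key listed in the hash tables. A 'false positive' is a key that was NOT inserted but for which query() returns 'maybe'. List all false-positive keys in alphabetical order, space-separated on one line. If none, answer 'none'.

Start: bits=0000000000
After insert 'bat': sets bits 4 5 -> bits=0000110000
After insert 'gnu': sets bits 0 9 -> bits=1000110001
After insert 'pig': sets bits 6 7 -> bits=1000111101
After insert 'owl': sets bits 0 9 -> bits=1000111101
Not inserted: cow jay — query each against bits=1000111101:
query cow: checks bit0=1, bit4=1 (all 1) -> maybe => FALSE POSITIVE
query jay: checks bit2=0, bit4=1 (has a 0) -> no => not a false positive
False positives (alphabetical): cow

Answer: cow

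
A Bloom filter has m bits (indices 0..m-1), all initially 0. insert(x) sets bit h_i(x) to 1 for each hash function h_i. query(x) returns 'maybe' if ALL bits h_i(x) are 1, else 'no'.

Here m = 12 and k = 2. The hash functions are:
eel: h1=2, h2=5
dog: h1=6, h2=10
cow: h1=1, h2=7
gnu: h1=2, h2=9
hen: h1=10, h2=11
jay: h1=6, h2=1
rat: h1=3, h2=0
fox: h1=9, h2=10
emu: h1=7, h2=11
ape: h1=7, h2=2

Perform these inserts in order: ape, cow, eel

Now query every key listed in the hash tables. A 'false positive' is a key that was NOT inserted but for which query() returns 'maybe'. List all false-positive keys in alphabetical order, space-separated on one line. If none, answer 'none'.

Answer: none

Derivation:
Start: bits=000000000000
After insert 'ape': sets bits 2 7 -> bits=001000010000
After insert 'cow': sets bits 1 7 -> bits=011000010000
After insert 'eel': sets bits 2 5 -> bits=011001010000
Not inserted: dog emu fox gnu hen jay rat — query each against bits=011001010000:
query dog: checks bit6=0, bit10=0 (has a 0) -> no => not a false positive
query emu: checks bit7=1, bit11=0 (has a 0) -> no => not a false positive
query fox: checks bit9=0, bit10=0 (has a 0) -> no => not a false positive
query gnu: checks bit2=1, bit9=0 (has a 0) -> no => not a false positive
query hen: checks bit10=0, bit11=0 (has a 0) -> no => not a false positive
query jay: checks bit1=1, bit6=0 (has a 0) -> no => not a false positive
query rat: checks bit0=0, bit3=0 (has a 0) -> no => not a false positive
False positives (alphabetical): none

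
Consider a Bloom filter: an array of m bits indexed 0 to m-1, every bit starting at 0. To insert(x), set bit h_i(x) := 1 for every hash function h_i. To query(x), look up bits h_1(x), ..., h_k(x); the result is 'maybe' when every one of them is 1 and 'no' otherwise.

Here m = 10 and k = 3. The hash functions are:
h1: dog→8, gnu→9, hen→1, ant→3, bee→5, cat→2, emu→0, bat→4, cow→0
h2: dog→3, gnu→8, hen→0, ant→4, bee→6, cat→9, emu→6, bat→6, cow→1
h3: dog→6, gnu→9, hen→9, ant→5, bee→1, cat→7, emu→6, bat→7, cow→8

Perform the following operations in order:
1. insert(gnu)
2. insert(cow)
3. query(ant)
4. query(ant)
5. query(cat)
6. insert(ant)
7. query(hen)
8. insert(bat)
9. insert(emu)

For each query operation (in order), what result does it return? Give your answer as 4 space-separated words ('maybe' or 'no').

Start: bits=0000000000
Op 1: insert gnu -> sets bits 8 9 -> bits=0000000011
Op 2: insert cow -> sets bits 0 1 8 -> bits=1100000011
Op 3: query ant -> checks bit3=0, bit4=0, bit5=0 (has a 0) -> no
Op 4: query ant -> checks bit3=0, bit4=0, bit5=0 (has a 0) -> no
Op 5: query cat -> checks bit2=0, bit7=0, bit9=1 (has a 0) -> no
Op 6: insert ant -> sets bits 3 4 5 -> bits=1101110011
Op 7: query hen -> checks bit0=1, bit1=1, bit9=1 (all 1) -> maybe
Op 8: insert bat -> sets bits 4 6 7 -> bits=1101111111
Op 9: insert emu -> sets bits 0 6 -> bits=1101111111
Query results in order: no no no maybe

Answer: no no no maybe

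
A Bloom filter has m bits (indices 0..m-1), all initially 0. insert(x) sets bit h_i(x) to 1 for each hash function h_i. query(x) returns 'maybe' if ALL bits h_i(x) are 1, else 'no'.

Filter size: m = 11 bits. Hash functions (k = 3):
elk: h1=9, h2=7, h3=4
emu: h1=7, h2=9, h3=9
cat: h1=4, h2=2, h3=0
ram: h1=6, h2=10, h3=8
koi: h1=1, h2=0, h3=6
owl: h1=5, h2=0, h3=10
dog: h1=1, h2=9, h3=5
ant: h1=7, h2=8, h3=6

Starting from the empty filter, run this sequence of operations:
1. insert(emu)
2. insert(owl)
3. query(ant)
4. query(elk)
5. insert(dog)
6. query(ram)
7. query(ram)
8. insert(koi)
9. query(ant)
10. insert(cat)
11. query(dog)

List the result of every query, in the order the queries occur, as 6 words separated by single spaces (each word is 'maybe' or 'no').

Answer: no no no no no maybe

Derivation:
Start: bits=00000000000
Op 1: insert emu -> sets bits 7 9 -> bits=00000001010
Op 2: insert owl -> sets bits 0 5 10 -> bits=10000101011
Op 3: query ant -> checks bit6=0, bit7=1, bit8=0 (has a 0) -> no
Op 4: query elk -> checks bit4=0, bit7=1, bit9=1 (has a 0) -> no
Op 5: insert dog -> sets bits 1 5 9 -> bits=11000101011
Op 6: query ram -> checks bit6=0, bit8=0, bit10=1 (has a 0) -> no
Op 7: query ram -> checks bit6=0, bit8=0, bit10=1 (has a 0) -> no
Op 8: insert koi -> sets bits 0 1 6 -> bits=11000111011
Op 9: query ant -> checks bit6=1, bit7=1, bit8=0 (has a 0) -> no
Op 10: insert cat -> sets bits 0 2 4 -> bits=11101111011
Op 11: query dog -> checks bit1=1, bit5=1, bit9=1 (all 1) -> maybe
Query results in order: no no no no no maybe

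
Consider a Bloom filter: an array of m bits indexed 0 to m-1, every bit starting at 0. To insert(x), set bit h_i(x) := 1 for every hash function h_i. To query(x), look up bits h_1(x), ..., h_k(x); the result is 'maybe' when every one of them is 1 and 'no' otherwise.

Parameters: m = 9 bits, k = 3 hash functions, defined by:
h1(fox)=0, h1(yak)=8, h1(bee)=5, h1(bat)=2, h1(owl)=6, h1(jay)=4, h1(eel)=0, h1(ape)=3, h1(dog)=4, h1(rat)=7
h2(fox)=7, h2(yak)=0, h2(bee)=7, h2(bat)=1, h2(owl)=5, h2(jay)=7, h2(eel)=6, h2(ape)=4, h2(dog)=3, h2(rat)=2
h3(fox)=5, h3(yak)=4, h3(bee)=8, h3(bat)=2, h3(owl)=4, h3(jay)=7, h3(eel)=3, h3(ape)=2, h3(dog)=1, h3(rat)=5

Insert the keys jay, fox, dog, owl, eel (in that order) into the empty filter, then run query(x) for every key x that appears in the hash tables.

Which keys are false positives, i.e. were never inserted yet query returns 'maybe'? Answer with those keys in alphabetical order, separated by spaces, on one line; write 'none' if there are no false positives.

Start: bits=000000000
After insert 'jay': sets bits 4 7 -> bits=000010010
After insert 'fox': sets bits 0 5 7 -> bits=100011010
After insert 'dog': sets bits 1 3 4 -> bits=110111010
After insert 'owl': sets bits 4 5 6 -> bits=110111110
After insert 'eel': sets bits 0 3 6 -> bits=110111110
Not inserted: ape bat bee rat yak — query each against bits=110111110:
query ape: checks bit2=0, bit3=1, bit4=1 (has a 0) -> no => not a false positive
query bat: checks bit1=1, bit2=0 (has a 0) -> no => not a false positive
query bee: checks bit5=1, bit7=1, bit8=0 (has a 0) -> no => not a false positive
query rat: checks bit2=0, bit5=1, bit7=1 (has a 0) -> no => not a false positive
query yak: checks bit0=1, bit4=1, bit8=0 (has a 0) -> no => not a false positive
False positives (alphabetical): none

Answer: none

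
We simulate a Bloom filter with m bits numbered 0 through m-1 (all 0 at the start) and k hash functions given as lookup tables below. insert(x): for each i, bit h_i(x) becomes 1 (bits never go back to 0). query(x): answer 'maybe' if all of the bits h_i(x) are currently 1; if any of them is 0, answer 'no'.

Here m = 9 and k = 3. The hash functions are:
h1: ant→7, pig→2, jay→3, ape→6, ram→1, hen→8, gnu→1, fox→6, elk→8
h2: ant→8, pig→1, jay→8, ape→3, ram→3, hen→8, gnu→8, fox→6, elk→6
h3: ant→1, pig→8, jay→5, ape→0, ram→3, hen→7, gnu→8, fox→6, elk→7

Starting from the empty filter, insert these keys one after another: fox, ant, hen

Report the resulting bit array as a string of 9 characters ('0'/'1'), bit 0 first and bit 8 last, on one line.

Start: bits=000000000
After insert 'fox': sets bits 6 -> bits=000000100
After insert 'ant': sets bits 1 7 8 -> bits=010000111
After insert 'hen': sets bits 7 8 -> bits=010000111

Answer: 010000111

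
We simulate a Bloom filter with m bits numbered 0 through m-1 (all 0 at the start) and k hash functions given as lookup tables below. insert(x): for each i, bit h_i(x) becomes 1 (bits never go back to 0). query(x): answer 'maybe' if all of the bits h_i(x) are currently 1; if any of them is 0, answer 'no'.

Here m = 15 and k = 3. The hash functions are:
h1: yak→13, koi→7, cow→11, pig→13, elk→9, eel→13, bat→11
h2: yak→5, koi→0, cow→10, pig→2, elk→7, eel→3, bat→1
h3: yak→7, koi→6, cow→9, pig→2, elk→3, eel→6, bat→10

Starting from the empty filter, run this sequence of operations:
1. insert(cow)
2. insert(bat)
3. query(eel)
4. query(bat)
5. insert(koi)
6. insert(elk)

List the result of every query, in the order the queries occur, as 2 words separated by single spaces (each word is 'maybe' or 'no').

Answer: no maybe

Derivation:
Start: bits=000000000000000
Op 1: insert cow -> sets bits 9 10 11 -> bits=000000000111000
Op 2: insert bat -> sets bits 1 10 11 -> bits=010000000111000
Op 3: query eel -> checks bit3=0, bit6=0, bit13=0 (has a 0) -> no
Op 4: query bat -> checks bit1=1, bit10=1, bit11=1 (all 1) -> maybe
Op 5: insert koi -> sets bits 0 6 7 -> bits=110000110111000
Op 6: insert elk -> sets bits 3 7 9 -> bits=110100110111000
Query results in order: no maybe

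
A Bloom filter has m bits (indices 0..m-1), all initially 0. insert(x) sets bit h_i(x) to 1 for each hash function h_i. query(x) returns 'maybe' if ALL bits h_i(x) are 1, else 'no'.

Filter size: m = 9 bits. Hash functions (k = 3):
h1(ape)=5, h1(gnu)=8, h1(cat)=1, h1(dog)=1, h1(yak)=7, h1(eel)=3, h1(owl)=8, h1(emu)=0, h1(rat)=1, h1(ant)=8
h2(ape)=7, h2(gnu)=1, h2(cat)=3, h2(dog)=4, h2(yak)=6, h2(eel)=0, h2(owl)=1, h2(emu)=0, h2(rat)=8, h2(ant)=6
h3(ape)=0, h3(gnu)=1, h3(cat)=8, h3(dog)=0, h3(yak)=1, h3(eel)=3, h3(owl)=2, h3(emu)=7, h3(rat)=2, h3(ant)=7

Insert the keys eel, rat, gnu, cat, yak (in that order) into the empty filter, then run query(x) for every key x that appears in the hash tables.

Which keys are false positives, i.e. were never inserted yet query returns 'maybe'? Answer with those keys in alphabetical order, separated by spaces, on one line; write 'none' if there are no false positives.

Start: bits=000000000
After insert 'eel': sets bits 0 3 -> bits=100100000
After insert 'rat': sets bits 1 2 8 -> bits=111100001
After insert 'gnu': sets bits 1 8 -> bits=111100001
After insert 'cat': sets bits 1 3 8 -> bits=111100001
After insert 'yak': sets bits 1 6 7 -> bits=111100111
Not inserted: ant ape dog emu owl — query each against bits=111100111:
query ant: checks bit6=1, bit7=1, bit8=1 (all 1) -> maybe => FALSE POSITIVE
query ape: checks bit0=1, bit5=0, bit7=1 (has a 0) -> no => not a false positive
query dog: checks bit0=1, bit1=1, bit4=0 (has a 0) -> no => not a false positive
query emu: checks bit0=1, bit7=1 (all 1) -> maybe => FALSE POSITIVE
query owl: checks bit1=1, bit2=1, bit8=1 (all 1) -> maybe => FALSE POSITIVE
False positives (alphabetical): ant emu owl

Answer: ant emu owl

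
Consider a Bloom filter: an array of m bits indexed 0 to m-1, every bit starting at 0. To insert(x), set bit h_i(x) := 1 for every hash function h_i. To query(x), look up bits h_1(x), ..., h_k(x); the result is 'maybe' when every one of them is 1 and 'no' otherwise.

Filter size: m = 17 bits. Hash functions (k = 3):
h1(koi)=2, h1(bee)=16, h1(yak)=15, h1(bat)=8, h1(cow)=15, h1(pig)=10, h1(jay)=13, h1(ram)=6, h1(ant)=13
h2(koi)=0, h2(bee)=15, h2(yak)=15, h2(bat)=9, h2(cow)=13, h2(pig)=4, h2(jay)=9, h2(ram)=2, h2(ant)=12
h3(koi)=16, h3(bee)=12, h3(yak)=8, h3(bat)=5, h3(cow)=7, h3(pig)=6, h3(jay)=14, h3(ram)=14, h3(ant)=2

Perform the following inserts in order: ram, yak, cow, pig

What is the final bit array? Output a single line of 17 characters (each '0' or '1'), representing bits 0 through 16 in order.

Answer: 00101011101001110

Derivation:
Start: bits=00000000000000000
After insert 'ram': sets bits 2 6 14 -> bits=00100010000000100
After insert 'yak': sets bits 8 15 -> bits=00100010100000110
After insert 'cow': sets bits 7 13 15 -> bits=00100011100001110
After insert 'pig': sets bits 4 6 10 -> bits=00101011101001110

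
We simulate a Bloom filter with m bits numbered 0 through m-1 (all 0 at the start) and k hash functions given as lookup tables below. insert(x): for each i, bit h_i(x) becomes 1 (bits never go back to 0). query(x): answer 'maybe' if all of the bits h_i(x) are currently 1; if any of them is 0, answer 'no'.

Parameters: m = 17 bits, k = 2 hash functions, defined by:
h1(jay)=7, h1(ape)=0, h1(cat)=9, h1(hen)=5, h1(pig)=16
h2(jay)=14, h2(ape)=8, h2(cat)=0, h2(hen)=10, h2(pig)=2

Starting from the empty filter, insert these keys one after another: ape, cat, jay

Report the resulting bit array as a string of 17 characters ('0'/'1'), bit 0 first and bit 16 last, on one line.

Start: bits=00000000000000000
After insert 'ape': sets bits 0 8 -> bits=10000000100000000
After insert 'cat': sets bits 0 9 -> bits=10000000110000000
After insert 'jay': sets bits 7 14 -> bits=10000001110000100

Answer: 10000001110000100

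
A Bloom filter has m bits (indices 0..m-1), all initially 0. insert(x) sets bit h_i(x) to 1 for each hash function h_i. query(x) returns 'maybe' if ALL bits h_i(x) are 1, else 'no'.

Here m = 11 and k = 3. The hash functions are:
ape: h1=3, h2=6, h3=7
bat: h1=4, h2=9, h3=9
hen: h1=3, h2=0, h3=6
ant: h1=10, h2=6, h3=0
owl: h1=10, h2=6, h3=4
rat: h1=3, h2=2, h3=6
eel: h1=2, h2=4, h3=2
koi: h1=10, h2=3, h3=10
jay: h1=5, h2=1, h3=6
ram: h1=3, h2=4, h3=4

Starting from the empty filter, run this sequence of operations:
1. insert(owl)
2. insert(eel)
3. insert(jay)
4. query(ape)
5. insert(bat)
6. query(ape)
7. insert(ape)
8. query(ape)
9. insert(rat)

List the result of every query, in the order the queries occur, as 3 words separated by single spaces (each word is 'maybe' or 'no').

Start: bits=00000000000
Op 1: insert owl -> sets bits 4 6 10 -> bits=00001010001
Op 2: insert eel -> sets bits 2 4 -> bits=00101010001
Op 3: insert jay -> sets bits 1 5 6 -> bits=01101110001
Op 4: query ape -> checks bit3=0, bit6=1, bit7=0 (has a 0) -> no
Op 5: insert bat -> sets bits 4 9 -> bits=01101110011
Op 6: query ape -> checks bit3=0, bit6=1, bit7=0 (has a 0) -> no
Op 7: insert ape -> sets bits 3 6 7 -> bits=01111111011
Op 8: query ape -> checks bit3=1, bit6=1, bit7=1 (all 1) -> maybe
Op 9: insert rat -> sets bits 2 3 6 -> bits=01111111011
Query results in order: no no maybe

Answer: no no maybe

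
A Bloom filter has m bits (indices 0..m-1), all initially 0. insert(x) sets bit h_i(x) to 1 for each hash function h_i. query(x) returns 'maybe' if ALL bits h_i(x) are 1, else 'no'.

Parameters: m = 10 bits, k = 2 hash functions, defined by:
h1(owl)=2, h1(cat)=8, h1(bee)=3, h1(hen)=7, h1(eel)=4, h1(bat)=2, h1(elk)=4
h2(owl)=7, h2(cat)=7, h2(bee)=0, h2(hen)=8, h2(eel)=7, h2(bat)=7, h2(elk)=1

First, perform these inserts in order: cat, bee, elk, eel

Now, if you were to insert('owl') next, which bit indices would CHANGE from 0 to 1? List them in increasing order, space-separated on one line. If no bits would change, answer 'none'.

Start: bits=0000000000
After insert 'cat': sets bits 7 8 -> bits=0000000110
After insert 'bee': sets bits 0 3 -> bits=1001000110
After insert 'elk': sets bits 1 4 -> bits=1101100110
After insert 'eel': sets bits 4 7 -> bits=1101100110
insert 'owl' would touch bits 2 7; currently bit2=0, bit7=1
Bits that are 0 among those (would change 0->1): 2

Answer: 2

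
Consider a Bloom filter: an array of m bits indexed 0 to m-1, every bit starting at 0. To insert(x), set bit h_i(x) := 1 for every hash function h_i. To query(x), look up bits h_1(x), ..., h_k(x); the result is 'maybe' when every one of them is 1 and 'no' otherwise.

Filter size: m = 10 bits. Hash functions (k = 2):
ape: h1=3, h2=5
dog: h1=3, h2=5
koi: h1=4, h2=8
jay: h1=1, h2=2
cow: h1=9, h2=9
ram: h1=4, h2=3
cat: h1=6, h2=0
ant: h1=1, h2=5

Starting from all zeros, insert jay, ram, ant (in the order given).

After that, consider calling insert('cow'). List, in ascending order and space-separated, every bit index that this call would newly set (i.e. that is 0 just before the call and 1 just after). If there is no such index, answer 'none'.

Start: bits=0000000000
After insert 'jay': sets bits 1 2 -> bits=0110000000
After insert 'ram': sets bits 3 4 -> bits=0111100000
After insert 'ant': sets bits 1 5 -> bits=0111110000
insert 'cow' would touch bits 9; currently bit9=0
Bits that are 0 among those (would change 0->1): 9

Answer: 9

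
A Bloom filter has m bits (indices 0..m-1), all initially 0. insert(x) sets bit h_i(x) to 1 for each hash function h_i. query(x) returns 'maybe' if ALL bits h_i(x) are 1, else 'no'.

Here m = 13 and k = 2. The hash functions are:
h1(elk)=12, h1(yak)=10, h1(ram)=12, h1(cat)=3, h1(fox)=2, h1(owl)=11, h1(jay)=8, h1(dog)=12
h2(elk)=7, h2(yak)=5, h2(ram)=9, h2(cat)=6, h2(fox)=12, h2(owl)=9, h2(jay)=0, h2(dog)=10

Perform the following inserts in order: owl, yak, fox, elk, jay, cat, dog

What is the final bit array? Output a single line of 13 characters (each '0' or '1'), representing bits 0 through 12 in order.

Answer: 1011011111111

Derivation:
Start: bits=0000000000000
After insert 'owl': sets bits 9 11 -> bits=0000000001010
After insert 'yak': sets bits 5 10 -> bits=0000010001110
After insert 'fox': sets bits 2 12 -> bits=0010010001111
After insert 'elk': sets bits 7 12 -> bits=0010010101111
After insert 'jay': sets bits 0 8 -> bits=1010010111111
After insert 'cat': sets bits 3 6 -> bits=1011011111111
After insert 'dog': sets bits 10 12 -> bits=1011011111111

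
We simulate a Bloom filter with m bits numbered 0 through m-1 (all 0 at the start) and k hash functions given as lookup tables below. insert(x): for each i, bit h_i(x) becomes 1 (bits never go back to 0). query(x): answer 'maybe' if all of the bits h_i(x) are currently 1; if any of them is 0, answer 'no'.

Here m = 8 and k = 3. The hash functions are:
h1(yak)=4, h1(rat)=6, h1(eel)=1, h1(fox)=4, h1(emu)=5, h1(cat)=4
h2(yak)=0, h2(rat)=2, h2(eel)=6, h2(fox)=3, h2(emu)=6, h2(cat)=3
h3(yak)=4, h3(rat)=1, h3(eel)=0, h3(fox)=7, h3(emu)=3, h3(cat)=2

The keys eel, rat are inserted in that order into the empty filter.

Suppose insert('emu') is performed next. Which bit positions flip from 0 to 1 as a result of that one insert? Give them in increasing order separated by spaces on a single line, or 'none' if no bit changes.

Start: bits=00000000
After insert 'eel': sets bits 0 1 6 -> bits=11000010
After insert 'rat': sets bits 1 2 6 -> bits=11100010
insert 'emu' would touch bits 3 5 6; currently bit3=0, bit5=0, bit6=1
Bits that are 0 among those (would change 0->1): 3 5

Answer: 3 5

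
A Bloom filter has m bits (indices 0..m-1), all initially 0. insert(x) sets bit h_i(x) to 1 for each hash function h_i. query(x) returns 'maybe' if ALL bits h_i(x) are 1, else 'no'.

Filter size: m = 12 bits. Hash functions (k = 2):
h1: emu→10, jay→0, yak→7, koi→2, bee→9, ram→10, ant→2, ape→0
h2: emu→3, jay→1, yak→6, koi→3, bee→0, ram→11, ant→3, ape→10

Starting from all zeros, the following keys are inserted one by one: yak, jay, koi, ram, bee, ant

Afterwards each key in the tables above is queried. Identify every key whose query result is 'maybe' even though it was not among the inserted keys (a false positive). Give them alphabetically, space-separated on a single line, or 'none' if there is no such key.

Start: bits=000000000000
After insert 'yak': sets bits 6 7 -> bits=000000110000
After insert 'jay': sets bits 0 1 -> bits=110000110000
After insert 'koi': sets bits 2 3 -> bits=111100110000
After insert 'ram': sets bits 10 11 -> bits=111100110011
After insert 'bee': sets bits 0 9 -> bits=111100110111
After insert 'ant': sets bits 2 3 -> bits=111100110111
Not inserted: ape emu — query each against bits=111100110111:
query ape: checks bit0=1, bit10=1 (all 1) -> maybe => FALSE POSITIVE
query emu: checks bit3=1, bit10=1 (all 1) -> maybe => FALSE POSITIVE
False positives (alphabetical): ape emu

Answer: ape emu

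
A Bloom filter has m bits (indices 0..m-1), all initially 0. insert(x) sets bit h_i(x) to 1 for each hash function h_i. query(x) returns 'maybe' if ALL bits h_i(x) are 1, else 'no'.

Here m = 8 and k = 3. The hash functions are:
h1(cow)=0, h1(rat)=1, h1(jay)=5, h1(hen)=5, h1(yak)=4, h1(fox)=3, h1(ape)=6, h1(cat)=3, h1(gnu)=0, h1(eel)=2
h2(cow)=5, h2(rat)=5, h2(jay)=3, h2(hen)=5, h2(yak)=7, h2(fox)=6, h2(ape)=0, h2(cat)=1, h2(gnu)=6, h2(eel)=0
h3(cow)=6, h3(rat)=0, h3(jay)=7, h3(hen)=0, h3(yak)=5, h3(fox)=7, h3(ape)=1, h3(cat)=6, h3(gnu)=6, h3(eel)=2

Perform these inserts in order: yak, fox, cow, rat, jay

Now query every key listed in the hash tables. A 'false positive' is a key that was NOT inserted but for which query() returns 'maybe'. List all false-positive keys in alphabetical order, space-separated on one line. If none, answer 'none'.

Answer: ape cat gnu hen

Derivation:
Start: bits=00000000
After insert 'yak': sets bits 4 5 7 -> bits=00001101
After insert 'fox': sets bits 3 6 7 -> bits=00011111
After insert 'cow': sets bits 0 5 6 -> bits=10011111
After insert 'rat': sets bits 0 1 5 -> bits=11011111
After insert 'jay': sets bits 3 5 7 -> bits=11011111
Not inserted: ape cat eel gnu hen — query each against bits=11011111:
query ape: checks bit0=1, bit1=1, bit6=1 (all 1) -> maybe => FALSE POSITIVE
query cat: checks bit1=1, bit3=1, bit6=1 (all 1) -> maybe => FALSE POSITIVE
query eel: checks bit0=1, bit2=0 (has a 0) -> no => not a false positive
query gnu: checks bit0=1, bit6=1 (all 1) -> maybe => FALSE POSITIVE
query hen: checks bit0=1, bit5=1 (all 1) -> maybe => FALSE POSITIVE
False positives (alphabetical): ape cat gnu hen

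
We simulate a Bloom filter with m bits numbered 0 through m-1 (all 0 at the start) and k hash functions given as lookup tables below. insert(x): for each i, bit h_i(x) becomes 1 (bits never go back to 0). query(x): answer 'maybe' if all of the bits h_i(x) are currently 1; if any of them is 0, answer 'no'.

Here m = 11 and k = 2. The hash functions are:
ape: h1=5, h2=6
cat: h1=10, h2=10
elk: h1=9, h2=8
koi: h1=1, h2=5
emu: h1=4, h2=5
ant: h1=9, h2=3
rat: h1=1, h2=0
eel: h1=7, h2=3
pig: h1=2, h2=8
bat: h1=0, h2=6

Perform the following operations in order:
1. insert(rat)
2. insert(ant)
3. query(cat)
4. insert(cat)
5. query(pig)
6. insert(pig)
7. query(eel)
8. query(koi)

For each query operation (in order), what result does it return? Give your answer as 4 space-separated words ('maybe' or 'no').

Answer: no no no no

Derivation:
Start: bits=00000000000
Op 1: insert rat -> sets bits 0 1 -> bits=11000000000
Op 2: insert ant -> sets bits 3 9 -> bits=11010000010
Op 3: query cat -> checks bit10=0 (has a 0) -> no
Op 4: insert cat -> sets bits 10 -> bits=11010000011
Op 5: query pig -> checks bit2=0, bit8=0 (has a 0) -> no
Op 6: insert pig -> sets bits 2 8 -> bits=11110000111
Op 7: query eel -> checks bit3=1, bit7=0 (has a 0) -> no
Op 8: query koi -> checks bit1=1, bit5=0 (has a 0) -> no
Query results in order: no no no no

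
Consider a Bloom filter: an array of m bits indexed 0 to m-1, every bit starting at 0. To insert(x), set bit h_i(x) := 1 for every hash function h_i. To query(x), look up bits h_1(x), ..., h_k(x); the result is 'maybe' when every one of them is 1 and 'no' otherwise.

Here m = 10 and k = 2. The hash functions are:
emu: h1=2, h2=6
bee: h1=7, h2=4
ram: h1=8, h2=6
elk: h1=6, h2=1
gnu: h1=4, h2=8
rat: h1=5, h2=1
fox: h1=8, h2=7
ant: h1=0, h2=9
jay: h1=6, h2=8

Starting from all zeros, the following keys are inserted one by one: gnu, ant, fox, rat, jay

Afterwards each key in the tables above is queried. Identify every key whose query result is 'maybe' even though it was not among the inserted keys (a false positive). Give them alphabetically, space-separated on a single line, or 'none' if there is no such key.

Answer: bee elk ram

Derivation:
Start: bits=0000000000
After insert 'gnu': sets bits 4 8 -> bits=0000100010
After insert 'ant': sets bits 0 9 -> bits=1000100011
After insert 'fox': sets bits 7 8 -> bits=1000100111
After insert 'rat': sets bits 1 5 -> bits=1100110111
After insert 'jay': sets bits 6 8 -> bits=1100111111
Not inserted: bee elk emu ram — query each against bits=1100111111:
query bee: checks bit4=1, bit7=1 (all 1) -> maybe => FALSE POSITIVE
query elk: checks bit1=1, bit6=1 (all 1) -> maybe => FALSE POSITIVE
query emu: checks bit2=0, bit6=1 (has a 0) -> no => not a false positive
query ram: checks bit6=1, bit8=1 (all 1) -> maybe => FALSE POSITIVE
False positives (alphabetical): bee elk ram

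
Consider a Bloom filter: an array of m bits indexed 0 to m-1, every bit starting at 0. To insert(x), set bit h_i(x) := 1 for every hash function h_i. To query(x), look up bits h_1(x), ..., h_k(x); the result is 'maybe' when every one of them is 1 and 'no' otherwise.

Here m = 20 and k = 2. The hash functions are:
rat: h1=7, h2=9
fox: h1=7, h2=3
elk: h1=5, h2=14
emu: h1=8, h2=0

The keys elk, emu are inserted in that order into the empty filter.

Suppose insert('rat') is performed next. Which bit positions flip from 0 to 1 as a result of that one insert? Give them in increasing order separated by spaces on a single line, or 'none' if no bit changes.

Start: bits=00000000000000000000
After insert 'elk': sets bits 5 14 -> bits=00000100000000100000
After insert 'emu': sets bits 0 8 -> bits=10000100100000100000
insert 'rat' would touch bits 7 9; currently bit7=0, bit9=0
Bits that are 0 among those (would change 0->1): 7 9

Answer: 7 9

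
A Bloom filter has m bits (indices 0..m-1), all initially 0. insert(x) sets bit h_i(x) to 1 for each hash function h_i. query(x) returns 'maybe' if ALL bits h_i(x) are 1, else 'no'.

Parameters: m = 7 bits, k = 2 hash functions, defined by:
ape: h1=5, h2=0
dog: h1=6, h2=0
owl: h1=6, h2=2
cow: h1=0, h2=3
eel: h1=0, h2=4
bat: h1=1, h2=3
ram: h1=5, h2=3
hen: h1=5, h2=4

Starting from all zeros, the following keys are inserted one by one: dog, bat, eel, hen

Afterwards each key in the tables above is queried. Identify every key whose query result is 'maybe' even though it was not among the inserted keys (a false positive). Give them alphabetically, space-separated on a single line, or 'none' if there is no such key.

Answer: ape cow ram

Derivation:
Start: bits=0000000
After insert 'dog': sets bits 0 6 -> bits=1000001
After insert 'bat': sets bits 1 3 -> bits=1101001
After insert 'eel': sets bits 0 4 -> bits=1101101
After insert 'hen': sets bits 4 5 -> bits=1101111
Not inserted: ape cow owl ram — query each against bits=1101111:
query ape: checks bit0=1, bit5=1 (all 1) -> maybe => FALSE POSITIVE
query cow: checks bit0=1, bit3=1 (all 1) -> maybe => FALSE POSITIVE
query owl: checks bit2=0, bit6=1 (has a 0) -> no => not a false positive
query ram: checks bit3=1, bit5=1 (all 1) -> maybe => FALSE POSITIVE
False positives (alphabetical): ape cow ram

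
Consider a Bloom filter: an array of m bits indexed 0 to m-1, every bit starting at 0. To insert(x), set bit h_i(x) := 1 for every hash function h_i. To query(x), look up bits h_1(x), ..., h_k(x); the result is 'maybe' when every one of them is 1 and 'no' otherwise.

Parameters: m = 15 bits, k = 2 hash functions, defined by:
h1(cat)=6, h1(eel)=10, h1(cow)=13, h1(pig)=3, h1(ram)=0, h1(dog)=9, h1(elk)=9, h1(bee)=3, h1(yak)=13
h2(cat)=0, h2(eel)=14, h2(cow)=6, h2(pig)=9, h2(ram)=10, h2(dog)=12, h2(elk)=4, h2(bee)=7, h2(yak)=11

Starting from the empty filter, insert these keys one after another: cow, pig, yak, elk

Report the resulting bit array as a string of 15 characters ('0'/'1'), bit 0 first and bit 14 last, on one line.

Start: bits=000000000000000
After insert 'cow': sets bits 6 13 -> bits=000000100000010
After insert 'pig': sets bits 3 9 -> bits=000100100100010
After insert 'yak': sets bits 11 13 -> bits=000100100101010
After insert 'elk': sets bits 4 9 -> bits=000110100101010

Answer: 000110100101010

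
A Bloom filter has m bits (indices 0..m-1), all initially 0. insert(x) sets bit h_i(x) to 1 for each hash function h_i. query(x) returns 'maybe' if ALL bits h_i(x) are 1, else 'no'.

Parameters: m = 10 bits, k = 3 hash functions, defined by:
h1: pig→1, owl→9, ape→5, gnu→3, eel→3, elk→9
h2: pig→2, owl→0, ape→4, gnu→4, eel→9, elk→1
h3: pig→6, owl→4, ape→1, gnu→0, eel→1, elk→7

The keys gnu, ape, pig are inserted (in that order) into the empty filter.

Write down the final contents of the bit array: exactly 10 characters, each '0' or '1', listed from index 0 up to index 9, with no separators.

Start: bits=0000000000
After insert 'gnu': sets bits 0 3 4 -> bits=1001100000
After insert 'ape': sets bits 1 4 5 -> bits=1101110000
After insert 'pig': sets bits 1 2 6 -> bits=1111111000

Answer: 1111111000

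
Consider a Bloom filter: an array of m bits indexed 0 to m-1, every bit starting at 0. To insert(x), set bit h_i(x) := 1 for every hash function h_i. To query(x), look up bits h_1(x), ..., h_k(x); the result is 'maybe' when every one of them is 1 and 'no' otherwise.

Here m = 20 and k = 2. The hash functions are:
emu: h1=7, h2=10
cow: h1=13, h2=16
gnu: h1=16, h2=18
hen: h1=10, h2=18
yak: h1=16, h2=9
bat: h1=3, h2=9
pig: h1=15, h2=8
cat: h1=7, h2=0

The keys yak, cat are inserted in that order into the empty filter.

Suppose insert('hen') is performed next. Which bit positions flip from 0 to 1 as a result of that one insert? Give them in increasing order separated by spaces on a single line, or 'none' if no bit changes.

Answer: 10 18

Derivation:
Start: bits=00000000000000000000
After insert 'yak': sets bits 9 16 -> bits=00000000010000001000
After insert 'cat': sets bits 0 7 -> bits=10000001010000001000
insert 'hen' would touch bits 10 18; currently bit10=0, bit18=0
Bits that are 0 among those (would change 0->1): 10 18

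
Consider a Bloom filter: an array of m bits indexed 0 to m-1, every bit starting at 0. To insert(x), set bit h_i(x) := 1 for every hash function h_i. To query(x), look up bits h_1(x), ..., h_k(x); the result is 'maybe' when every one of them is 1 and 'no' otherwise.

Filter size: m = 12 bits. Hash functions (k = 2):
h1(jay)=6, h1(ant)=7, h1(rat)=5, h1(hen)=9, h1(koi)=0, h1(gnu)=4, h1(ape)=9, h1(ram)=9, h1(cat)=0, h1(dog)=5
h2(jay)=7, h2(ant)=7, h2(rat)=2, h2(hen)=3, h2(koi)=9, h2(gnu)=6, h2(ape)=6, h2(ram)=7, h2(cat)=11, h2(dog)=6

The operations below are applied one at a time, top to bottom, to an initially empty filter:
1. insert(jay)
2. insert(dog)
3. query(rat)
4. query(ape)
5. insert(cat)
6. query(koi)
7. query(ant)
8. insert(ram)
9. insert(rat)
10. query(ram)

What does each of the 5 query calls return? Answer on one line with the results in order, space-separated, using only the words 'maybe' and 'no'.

Start: bits=000000000000
Op 1: insert jay -> sets bits 6 7 -> bits=000000110000
Op 2: insert dog -> sets bits 5 6 -> bits=000001110000
Op 3: query rat -> checks bit2=0, bit5=1 (has a 0) -> no
Op 4: query ape -> checks bit6=1, bit9=0 (has a 0) -> no
Op 5: insert cat -> sets bits 0 11 -> bits=100001110001
Op 6: query koi -> checks bit0=1, bit9=0 (has a 0) -> no
Op 7: query ant -> checks bit7=1 (all 1) -> maybe
Op 8: insert ram -> sets bits 7 9 -> bits=100001110101
Op 9: insert rat -> sets bits 2 5 -> bits=101001110101
Op 10: query ram -> checks bit7=1, bit9=1 (all 1) -> maybe
Query results in order: no no no maybe maybe

Answer: no no no maybe maybe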